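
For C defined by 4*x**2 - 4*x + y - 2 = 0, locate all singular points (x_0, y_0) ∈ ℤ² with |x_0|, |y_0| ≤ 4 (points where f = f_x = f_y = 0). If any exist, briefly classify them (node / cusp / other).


No singular points in the scanned grid; C is smooth there.

Compute partial derivatives:
  f_x = 8*x - 4.
  f_y = 1.
f_y = 1 is a nonzero constant, so f_y never vanishes: no point (x, y) can satisfy f = f_x = f_y = 0. In particular no (x, y) ∈ {−4, ..., 4}² is singular; the curve is smooth.


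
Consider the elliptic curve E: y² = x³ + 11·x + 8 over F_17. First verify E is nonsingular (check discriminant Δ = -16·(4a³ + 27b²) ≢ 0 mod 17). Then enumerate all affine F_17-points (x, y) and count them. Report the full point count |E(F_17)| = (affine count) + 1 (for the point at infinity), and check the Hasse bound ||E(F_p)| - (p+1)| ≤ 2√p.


Affine points = {(0, 5), (0, 12), (2, 2), (2, 15), (3, 0), (5, 1), (5, 16), (6, 1), (6, 16), (8, 8), (8, 9), (10, 8), (10, 9), (11, 7), (11, 10), (12, 7), (12, 10), (13, 6), (13, 11), (14, 4), (14, 13), (16, 8), (16, 9)}; affine count = 23; |E(F_17)| = 24.

Discriminant check: Δ ∝ 4a³ + 27b² = 4·11³ + 27·8² = 4·1331 + 27·64 ≡ 14 (mod 17). Nonzero ⇒ E is nonsingular.
For each x ∈ F_17, compute rhs = x³ + 11·x + 8 mod 17, then count y ∈ F_17 with y² ≡ rhs.
  x = 0: rhs = 8, matching y values: 5, 12 (2 points).
  x = 1: rhs = 3, matching y values: none (0 points).
  x = 2: rhs = 4, matching y values: 2, 15 (2 points).
  x = 3: rhs = 0, matching y values: 0 (1 points).
  x = 4: rhs = 14, matching y values: none (0 points).
  x = 5: rhs = 1, matching y values: 1, 16 (2 points).
  x = 6: rhs = 1, matching y values: 1, 16 (2 points).
  x = 7: rhs = 3, matching y values: none (0 points).
  x = 8: rhs = 13, matching y values: 8, 9 (2 points).
  x = 9: rhs = 3, matching y values: none (0 points).
  x = 10: rhs = 13, matching y values: 8, 9 (2 points).
  x = 11: rhs = 15, matching y values: 7, 10 (2 points).
  x = 12: rhs = 15, matching y values: 7, 10 (2 points).
  x = 13: rhs = 2, matching y values: 6, 11 (2 points).
  x = 14: rhs = 16, matching y values: 4, 13 (2 points).
  x = 15: rhs = 12, matching y values: none (0 points).
  x = 16: rhs = 13, matching y values: 8, 9 (2 points).
Total affine count: 23.
Full point count |E(F_17)| = 23 + 1 = 24.
Hasse bound: |24 − (17+1)| = |6| = 6 ≤ 2√17 ≈ 8.2462 ✓.


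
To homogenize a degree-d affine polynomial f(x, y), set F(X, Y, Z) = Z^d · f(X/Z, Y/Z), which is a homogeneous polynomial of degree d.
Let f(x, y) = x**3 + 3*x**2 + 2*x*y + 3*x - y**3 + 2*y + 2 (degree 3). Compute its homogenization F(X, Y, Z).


F(X, Y, Z) = X**3 + 3*X**2*Z + 2*X*Y*Z + 3*X*Z**2 - Y**3 + 2*Y*Z**2 + 2*Z**3

deg(f) = 3.
Substitute x = X/Z, y = Y/Z into f, then multiply by Z^3.
  monomial 1·x^3·y^0 ↦ 1·X^3·Y^0·Z^0.
  monomial 3·x^2·y^0 ↦ 3·X^2·Y^0·Z^1.
  monomial 2·x^1·y^1 ↦ 2·X^1·Y^1·Z^1.
  monomial 3·x^1·y^0 ↦ 3·X^1·Y^0·Z^2.
  monomial -1·x^0·y^3 ↦ -1·X^0·Y^3·Z^0.
  monomial 2·x^0·y^1 ↦ 2·X^0·Y^1·Z^2.
  monomial 2·x^0·y^0 ↦ 2·X^0·Y^0·Z^3.
Collecting: F(X, Y, Z) = X**3 + 3*X**2*Z + 2*X*Y*Z + 3*X*Z**2 - Y**3 + 2*Y*Z**2 + 2*Z**3.


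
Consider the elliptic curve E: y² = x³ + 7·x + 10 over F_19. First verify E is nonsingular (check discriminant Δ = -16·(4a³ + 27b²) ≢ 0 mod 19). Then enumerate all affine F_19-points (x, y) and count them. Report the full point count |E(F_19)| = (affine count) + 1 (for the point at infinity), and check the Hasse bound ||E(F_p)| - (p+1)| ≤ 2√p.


Affine points = {(3, 1), (3, 18), (4, 8), (4, 11), (9, 2), (9, 17), (10, 4), (10, 15), (12, 6), (12, 13), (16, 0), (17, 8), (17, 11)}; affine count = 13; |E(F_19)| = 14.

Discriminant check: Δ ∝ 4a³ + 27b² = 4·7³ + 27·10² = 4·343 + 27·100 ≡ 6 (mod 19). Nonzero ⇒ E is nonsingular.
For each x ∈ F_19, compute rhs = x³ + 7·x + 10 mod 19, then count y ∈ F_19 with y² ≡ rhs.
  x = 0: rhs = 10, matching y values: none (0 points).
  x = 1: rhs = 18, matching y values: none (0 points).
  x = 2: rhs = 13, matching y values: none (0 points).
  x = 3: rhs = 1, matching y values: 1, 18 (2 points).
  x = 4: rhs = 7, matching y values: 8, 11 (2 points).
  x = 5: rhs = 18, matching y values: none (0 points).
  x = 6: rhs = 2, matching y values: none (0 points).
  x = 7: rhs = 3, matching y values: none (0 points).
  x = 8: rhs = 8, matching y values: none (0 points).
  x = 9: rhs = 4, matching y values: 2, 17 (2 points).
  x = 10: rhs = 16, matching y values: 4, 15 (2 points).
  x = 11: rhs = 12, matching y values: none (0 points).
  x = 12: rhs = 17, matching y values: 6, 13 (2 points).
  x = 13: rhs = 18, matching y values: none (0 points).
  x = 14: rhs = 2, matching y values: none (0 points).
  x = 15: rhs = 13, matching y values: none (0 points).
  x = 16: rhs = 0, matching y values: 0 (1 points).
  x = 17: rhs = 7, matching y values: 8, 11 (2 points).
  x = 18: rhs = 2, matching y values: none (0 points).
Total affine count: 13.
Full point count |E(F_19)| = 13 + 1 = 14.
Hasse bound: |14 − (19+1)| = |-6| = 6 ≤ 2√19 ≈ 8.7178 ✓.


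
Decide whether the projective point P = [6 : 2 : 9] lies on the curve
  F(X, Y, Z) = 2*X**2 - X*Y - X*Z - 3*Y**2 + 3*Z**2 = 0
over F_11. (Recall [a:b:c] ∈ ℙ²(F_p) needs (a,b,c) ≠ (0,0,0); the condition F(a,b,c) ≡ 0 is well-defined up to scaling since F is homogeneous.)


F(6,2,9) ≡ 6 (mod 11); P is NOT on the curve.

Evaluate F(6, 2, 9) term-by-term (mod 11).
  2*X**2 ↦ 2·36·1·1 = 72
  -X*Y ↦ -1·6·2·1 = -12
  -X*Z ↦ -1·6·1·9 = -54
  -3*Y**2 ↦ -3·1·4·1 = -12
  3*Z**2 ↦ 3·1·1·81 = 243
Sum: F(6, 2, 9) = (72) + (-12) + (-54) + (-12) + (243) = 237.
Reducing mod 11: 237 ≡ 6 (mod 11).
Since F(a, b, c) ≡ 6 ≠ 0 (mod 11), P does NOT lie on the curve.


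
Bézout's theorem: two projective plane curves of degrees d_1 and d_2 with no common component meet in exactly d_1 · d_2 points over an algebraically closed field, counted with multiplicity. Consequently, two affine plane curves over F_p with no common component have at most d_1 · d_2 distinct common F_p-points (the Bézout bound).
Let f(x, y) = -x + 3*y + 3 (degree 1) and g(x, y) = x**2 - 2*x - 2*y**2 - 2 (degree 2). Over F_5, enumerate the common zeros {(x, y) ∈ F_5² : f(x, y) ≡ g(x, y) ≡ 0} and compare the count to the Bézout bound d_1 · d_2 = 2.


Common zeros: {(1, 1), (2, 3)}; count = 2; Bézout bound = 2.

deg(f) = 1, deg(g) = 2, so Bézout bound = 2.
Scan x ∈ F_5. For each x, list the y ∈ F_5 with f(x, y) ≡ 0 and those with g(x, y) ≡ 0 (mod 5); the common zeros in that column are the intersection.
  x = 0: f ≡ 0 at y ∈ {4}; g ≡ 0 at y ∈ {2, 3}; common: ∅.
  x = 1: f ≡ 0 at y ∈ {1}; g ≡ 0 at y ∈ {1, 4}; common: {1}.
  x = 2: f ≡ 0 at y ∈ {3}; g ≡ 0 at y ∈ {2, 3}; common: {3}.
  x = 3: f ≡ 0 at y ∈ {0}; g ≡ 0 at y ∈ ∅; common: ∅.
  x = 4: f ≡ 0 at y ∈ {2}; g ≡ 0 at y ∈ ∅; common: ∅.
Collecting: common zeros = {(1, 1), (2, 3)}, so the count is 2.
Comparison with the Bézout bound: 2 ≤ 2 = deg(f)·deg(g), as expected for curves with no common component (the bound is attained).


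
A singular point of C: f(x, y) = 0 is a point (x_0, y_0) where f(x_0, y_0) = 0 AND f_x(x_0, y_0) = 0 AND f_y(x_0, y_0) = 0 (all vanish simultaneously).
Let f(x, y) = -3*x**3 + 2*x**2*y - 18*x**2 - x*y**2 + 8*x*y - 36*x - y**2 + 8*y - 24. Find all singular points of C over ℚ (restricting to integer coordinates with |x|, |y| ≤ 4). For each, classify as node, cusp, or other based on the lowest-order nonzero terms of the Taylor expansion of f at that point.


Singular points: {(-2, 0)}; classification: cusp.

Compute partial derivatives:
  f_x = -9*x**2 + 4*x*y - 36*x - y**2 + 8*y - 36.
  f_y = 2*x**2 - 2*x*y + 8*x - 2*y + 8.
Scan x_0 ∈ {−4, ..., 4}. For each x_0, f_y(x_0, y) is a polynomial in y; find its integer roots y ∈ {−4, ..., 4}, then test f_x and f at those candidates.
  x = -4: f_y(-4, y) = 6*y + 8; no integer root y with |y| ≤ 4.
  x = -3: f_y(-3, y) = 4*y + 2; no integer root y with |y| ≤ 4.
  x = -2: f_y(-2, y) = 2*y; vanishes at y ∈ {0}. (-2, 0): f_x = 0, f = 0 — SINGULAR.
  x = -1: f_y(-1, y) = 2; no integer root y with |y| ≤ 4.
  x = 0: f_y(0, y) = 8 - 2*y; vanishes at y ∈ {4}. (0, 4): f_x = -20 ≠ 0.
  x = 1: f_y(1, y) = 18 - 4*y; no integer root y with |y| ≤ 4.
  x = 2: f_y(2, y) = 32 - 6*y; no integer root y with |y| ≤ 4.
  x = 3: f_y(3, y) = 50 - 8*y; no integer root y with |y| ≤ 4.
  x = 4: f_y(4, y) = 72 - 10*y; no integer root y with |y| ≤ 4.
Only singular point on the grid: (-2, 0).
Classify: substitute x = -2 + u, y = 0 + v and expand: f = -3*u**3 + 2*u**2*v - u*v**2 + v**2.
No constant or linear terms (consistent with a singular point). Quadratic part: v**2. Cubic part: -3*u**3 + 2*u**2*v - u*v**2.
The quadratic part v**2 is a perfect square, so there is a single (double) tangent line v = 0, i.e. y = 0. Restricting the cubic part to that line (v = 0) leaves -3*u**3 ≠ 0, so f is not divisible by v and the branch is v² ≈ 3*u**3 to lowest order — this is a cusp.
Classification: cusp.


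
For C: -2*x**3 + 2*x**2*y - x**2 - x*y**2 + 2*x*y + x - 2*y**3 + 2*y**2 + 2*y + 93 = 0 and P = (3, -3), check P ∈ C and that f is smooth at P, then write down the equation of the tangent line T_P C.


Tangent line at P: -110*x - 22*y + 264 = 0.

Step 1: f(3, -3) = 0, so P lies on C.
Step 2: partial derivatives
  f_x(x, y) = -6*x**2 + 4*x*y - 2*x - y**2 + 2*y + 1, f_y(x, y) = 2*x**2 - 2*x*y + 2*x - 6*y**2 + 4*y + 2.
  f_x(P) = -110, f_y(P) = -22 (gradient nonzero, so P is smooth).
Step 3: tangent line at P: -110·(x − 3) + -22·(y − -3) = 0.
Expanding: -110*x - 22*y + 264 = 0.


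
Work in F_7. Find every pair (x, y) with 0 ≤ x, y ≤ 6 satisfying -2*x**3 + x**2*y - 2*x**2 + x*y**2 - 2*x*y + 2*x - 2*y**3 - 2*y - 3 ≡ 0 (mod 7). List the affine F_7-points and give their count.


Affine F_7-points: {(0, 1), (0, 3), (1, 5), (2, 2), (4, 1), (6, 1)}; count = 6.

For each of the 49 pairs (x, y) ∈ F_7², evaluate f(x, y) mod 7. Record the zeros.
  x = 0: [0↦4, 1↦0, 2↦5, 3↦0, 4↦1, 5↦3, 6↦1]  zeros at y ∈ {1, 3}
  x = 1: [0↦2, 1↦5, 2↦5, 3↦4, 4↦4, 5↦0, 6↦1]  zeros at y ∈ {5}
  x = 2: [0↦5, 1↦3, 2↦0, 3↦5, 4↦6, 5↦5, 6↦4]  zeros at y ∈ {2}
  x = 3: [0↦1, 1↦3, 2↦6, 3↦5, 4↦2, 5↦6, 6↦5]  zeros at y ∈ ∅
  x = 4: [0↦6, 1↦0, 2↦4, 3↦6, 4↦1, 5↦5, 6↦6]  zeros at y ∈ {1}
  x = 5: [0↦1, 1↦3, 2↦3, 3↦3, 4↦5, 5↦4, 6↦2]  zeros at y ∈ ∅
  x = 6: [0↦2, 1↦0, 2↦5, 3↦5, 4↦2, 5↦5, 6↦2]  zeros at y ∈ {1}
Collecting zeros: affine points = {(0, 1), (0, 3), (1, 5), (2, 2), (4, 1), (6, 1)}.
Total count |C(F_7)_aff| = 6.


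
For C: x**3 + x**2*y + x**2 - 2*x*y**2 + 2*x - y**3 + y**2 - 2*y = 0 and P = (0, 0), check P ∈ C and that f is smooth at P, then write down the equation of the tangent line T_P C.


Tangent line at P: 2*x - 2*y = 0.

Step 1: f(0, 0) = 0, so P lies on C.
Step 2: partial derivatives
  f_x(x, y) = 3*x**2 + 2*x*y + 2*x - 2*y**2 + 2, f_y(x, y) = x**2 - 4*x*y - 3*y**2 + 2*y - 2.
  f_x(P) = 2, f_y(P) = -2 (gradient nonzero, so P is smooth).
Step 3: tangent line at P: 2·(x − 0) + -2·(y − 0) = 0.
Expanding: 2*x - 2*y = 0.


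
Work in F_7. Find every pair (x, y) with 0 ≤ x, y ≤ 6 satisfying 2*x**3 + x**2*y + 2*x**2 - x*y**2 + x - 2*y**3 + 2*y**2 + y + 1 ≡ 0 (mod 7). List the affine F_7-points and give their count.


Affine F_7-points: {(0, 4), (1, 1), (1, 4), (1, 6), (2, 2), (3, 4), (4, 2), (6, 0), (6, 2), (6, 3)}; count = 10.

For each of the 49 pairs (x, y) ∈ F_7², evaluate f(x, y) mod 7. Record the zeros.
  x = 0: [0↦1, 1↦2, 2↦2, 3↦3, 4↦0, 5↦2, 6↦4]  zeros at y ∈ {4}
  x = 1: [0↦6, 1↦0, 2↦5, 3↦2, 4↦0, 5↦1, 6↦0]  zeros at y ∈ {1, 4, 6}
  x = 2: [0↦6, 1↦2, 2↦0, 3↦2, 4↦3, 5↦5, 6↦3]  zeros at y ∈ {2}
  x = 3: [0↦6, 1↦6, 2↦6, 3↦1, 4↦0, 5↦5, 6↦4]  zeros at y ∈ {4}
  x = 4: [0↦4, 1↦3, 2↦0, 3↦4, 4↦3, 5↦6, 6↦1]  zeros at y ∈ {2}
  x = 5: [0↦5, 1↦5, 2↦1, 3↦2, 4↦3, 5↦6, 6↦6]  zeros at y ∈ ∅
  x = 6: [0↦0, 1↦3, 2↦0, 3↦0, 4↦5, 5↦3, 6↦3]  zeros at y ∈ {0, 2, 3}
Collecting zeros: affine points = {(0, 4), (1, 1), (1, 4), (1, 6), (2, 2), (3, 4), (4, 2), (6, 0), (6, 2), (6, 3)}.
Total count |C(F_7)_aff| = 10.


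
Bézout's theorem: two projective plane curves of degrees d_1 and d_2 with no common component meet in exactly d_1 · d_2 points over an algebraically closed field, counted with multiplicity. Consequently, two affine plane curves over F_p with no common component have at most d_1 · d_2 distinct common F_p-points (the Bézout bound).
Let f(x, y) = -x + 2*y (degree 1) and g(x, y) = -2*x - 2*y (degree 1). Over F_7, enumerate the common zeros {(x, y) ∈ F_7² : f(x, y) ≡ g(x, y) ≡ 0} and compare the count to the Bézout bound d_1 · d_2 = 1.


Common zeros: {(0, 0)}; count = 1; Bézout bound = 1.

deg(f) = 1, deg(g) = 1, so Bézout bound = 1.
Scan x ∈ F_7. For each x, list the y ∈ F_7 with f(x, y) ≡ 0 and those with g(x, y) ≡ 0 (mod 7); the common zeros in that column are the intersection.
  x = 0: f ≡ 0 at y ∈ {0}; g ≡ 0 at y ∈ {0}; common: {0}.
  x = 1: f ≡ 0 at y ∈ {4}; g ≡ 0 at y ∈ {6}; common: ∅.
  x = 2: f ≡ 0 at y ∈ {1}; g ≡ 0 at y ∈ {5}; common: ∅.
  x = 3: f ≡ 0 at y ∈ {5}; g ≡ 0 at y ∈ {4}; common: ∅.
  x = 4: f ≡ 0 at y ∈ {2}; g ≡ 0 at y ∈ {3}; common: ∅.
  x = 5: f ≡ 0 at y ∈ {6}; g ≡ 0 at y ∈ {2}; common: ∅.
  x = 6: f ≡ 0 at y ∈ {3}; g ≡ 0 at y ∈ {1}; common: ∅.
Collecting: common zeros = {(0, 0)}, so the count is 1.
Comparison with the Bézout bound: 1 ≤ 1 = deg(f)·deg(g), as expected for curves with no common component (the bound is attained).


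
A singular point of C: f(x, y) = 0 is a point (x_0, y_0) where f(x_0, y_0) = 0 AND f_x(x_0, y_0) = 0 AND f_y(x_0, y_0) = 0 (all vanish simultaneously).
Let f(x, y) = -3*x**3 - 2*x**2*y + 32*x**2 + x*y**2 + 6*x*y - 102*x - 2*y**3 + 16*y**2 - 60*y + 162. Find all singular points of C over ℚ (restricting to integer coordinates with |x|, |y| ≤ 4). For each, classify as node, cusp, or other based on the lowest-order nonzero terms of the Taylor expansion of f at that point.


Singular points: {(3, 3)}; classification: node.

Compute partial derivatives:
  f_x = -9*x**2 - 4*x*y + 64*x + y**2 + 6*y - 102.
  f_y = -2*x**2 + 2*x*y + 6*x - 6*y**2 + 32*y - 60.
Scan x_0 ∈ {−4, ..., 4}. For each x_0, f_y(x_0, y) is a polynomial in y; find its integer roots y ∈ {−4, ..., 4}, then test f_x and f at those candidates.
  x = -4: f_y(-4, y) = -6*y**2 + 24*y - 116; no integer root y with |y| ≤ 4.
  x = -3: f_y(-3, y) = -6*y**2 + 26*y - 96; no integer root y with |y| ≤ 4.
  x = -2: f_y(-2, y) = -6*y**2 + 28*y - 80; no integer root y with |y| ≤ 4.
  x = -1: f_y(-1, y) = -6*y**2 + 30*y - 68; no integer root y with |y| ≤ 4.
  x = 0: f_y(0, y) = -6*y**2 + 32*y - 60; no integer root y with |y| ≤ 4.
  x = 1: f_y(1, y) = -6*y**2 + 34*y - 56; no integer root y with |y| ≤ 4.
  x = 2: f_y(2, y) = -6*y**2 + 36*y - 56; no integer root y with |y| ≤ 4.
  x = 3: f_y(3, y) = -6*y**2 + 38*y - 60; vanishes at y ∈ {3}. (3, 3): f_x = 0, f = 0 — SINGULAR.
  x = 4: f_y(4, y) = -6*y**2 + 40*y - 68; no integer root y with |y| ≤ 4.
Only singular point on the grid: (3, 3).
Classify: substitute x = 3 + u, y = 3 + v and expand: f = -3*u**3 - 2*u**2*v - u**2 + u*v**2 - 2*v**3 + v**2.
No constant or linear terms (consistent with a singular point). Quadratic part: -u**2 + v**2. Cubic part: -3*u**3 - 2*u**2*v + u*v**2 - 2*v**3.
The quadratic part v**2 - u**2 = (v − u)(v + u) splits into two distinct linear factors, so there are two distinct tangent lines y − 3 = ±(x − 3) — this is a node (ordinary double point).
Classification: node.


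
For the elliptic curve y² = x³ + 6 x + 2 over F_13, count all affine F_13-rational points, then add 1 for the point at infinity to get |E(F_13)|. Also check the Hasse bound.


Affine points = {(1, 3), (1, 10), (2, 3), (2, 10), (4, 5), (4, 8), (5, 1), (5, 12), (7, 6), (7, 7), (8, 4), (8, 9), (10, 3), (10, 10)}; affine count = 14; |E(F_13)| = 15.

Discriminant check: Δ ∝ 4a³ + 27b² = 4·6³ + 27·2² = 4·216 + 27·4 ≡ 10 (mod 13). Nonzero ⇒ E is nonsingular.
For each x ∈ F_13, compute rhs = x³ + 6·x + 2 mod 13, then count y ∈ F_13 with y² ≡ rhs.
  x = 0: rhs = 2, matching y values: none (0 points).
  x = 1: rhs = 9, matching y values: 3, 10 (2 points).
  x = 2: rhs = 9, matching y values: 3, 10 (2 points).
  x = 3: rhs = 8, matching y values: none (0 points).
  x = 4: rhs = 12, matching y values: 5, 8 (2 points).
  x = 5: rhs = 1, matching y values: 1, 12 (2 points).
  x = 6: rhs = 7, matching y values: none (0 points).
  x = 7: rhs = 10, matching y values: 6, 7 (2 points).
  x = 8: rhs = 3, matching y values: 4, 9 (2 points).
  x = 9: rhs = 5, matching y values: none (0 points).
  x = 10: rhs = 9, matching y values: 3, 10 (2 points).
  x = 11: rhs = 8, matching y values: none (0 points).
  x = 12: rhs = 8, matching y values: none (0 points).
Total affine count: 14.
Full point count |E(F_13)| = 14 + 1 = 15.
Hasse bound: |15 − (13+1)| = |1| = 1 ≤ 2√13 ≈ 7.2111 ✓.


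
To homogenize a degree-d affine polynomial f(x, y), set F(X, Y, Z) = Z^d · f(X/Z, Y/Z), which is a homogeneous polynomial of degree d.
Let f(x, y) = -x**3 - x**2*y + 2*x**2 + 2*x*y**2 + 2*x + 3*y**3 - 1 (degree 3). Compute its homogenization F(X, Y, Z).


F(X, Y, Z) = -X**3 - X**2*Y + 2*X**2*Z + 2*X*Y**2 + 2*X*Z**2 + 3*Y**3 - Z**3

deg(f) = 3.
Substitute x = X/Z, y = Y/Z into f, then multiply by Z^3.
  monomial -1·x^3·y^0 ↦ -1·X^3·Y^0·Z^0.
  monomial -1·x^2·y^1 ↦ -1·X^2·Y^1·Z^0.
  monomial 2·x^2·y^0 ↦ 2·X^2·Y^0·Z^1.
  monomial 2·x^1·y^2 ↦ 2·X^1·Y^2·Z^0.
  monomial 2·x^1·y^0 ↦ 2·X^1·Y^0·Z^2.
  monomial 3·x^0·y^3 ↦ 3·X^0·Y^3·Z^0.
  monomial -1·x^0·y^0 ↦ -1·X^0·Y^0·Z^3.
Collecting: F(X, Y, Z) = -X**3 - X**2*Y + 2*X**2*Z + 2*X*Y**2 + 2*X*Z**2 + 3*Y**3 - Z**3.


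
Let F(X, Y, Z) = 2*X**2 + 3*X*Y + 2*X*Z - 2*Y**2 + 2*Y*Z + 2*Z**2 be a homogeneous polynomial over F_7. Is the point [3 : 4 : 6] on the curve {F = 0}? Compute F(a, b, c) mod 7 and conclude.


F(3,4,6) ≡ 3 (mod 7); P is NOT on the curve.

Evaluate F(3, 4, 6) term-by-term (mod 7).
  2*X**2 ↦ 2·9·1·1 = 18
  3*X*Y ↦ 3·3·4·1 = 36
  2*X*Z ↦ 2·3·1·6 = 36
  -2*Y**2 ↦ -2·1·16·1 = -32
  2*Y*Z ↦ 2·1·4·6 = 48
  2*Z**2 ↦ 2·1·1·36 = 72
Sum: F(3, 4, 6) = (18) + (36) + (36) + (-32) + (48) + (72) = 178.
Reducing mod 7: 178 ≡ 3 (mod 7).
Since F(a, b, c) ≡ 3 ≠ 0 (mod 7), P does NOT lie on the curve.


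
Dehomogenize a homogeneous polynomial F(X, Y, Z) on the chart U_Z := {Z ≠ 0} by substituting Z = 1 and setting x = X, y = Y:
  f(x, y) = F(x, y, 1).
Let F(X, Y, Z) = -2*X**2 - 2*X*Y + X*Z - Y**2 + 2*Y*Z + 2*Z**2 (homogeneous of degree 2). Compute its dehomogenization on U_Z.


f(x, y) = -2*x**2 - 2*x*y + x - y**2 + 2*y + 2

On U_Z we set Z = 1. Each monomial c·X^i·Y^j·Z^k in F becomes c·x^i·y^j·1^k = c·x^i·y^j.
Substituting Z = 1: F(X, Y, 1) = -2*x**2 - 2*x*y + x - y**2 + 2*y + 2.
Note: deg(f) ≤ deg(F) = 2; strict inequality happens when F is divisible by Z (lost terms).


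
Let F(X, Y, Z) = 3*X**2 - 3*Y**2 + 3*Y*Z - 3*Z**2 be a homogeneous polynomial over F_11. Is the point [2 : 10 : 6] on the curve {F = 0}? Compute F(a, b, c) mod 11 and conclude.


F(2,10,6) ≡ 4 (mod 11); P is NOT on the curve.

Evaluate F(2, 10, 6) term-by-term (mod 11).
  3*X**2 ↦ 3·4·1·1 = 12
  -3*Y**2 ↦ -3·1·100·1 = -300
  3*Y*Z ↦ 3·1·10·6 = 180
  -3*Z**2 ↦ -3·1·1·36 = -108
Sum: F(2, 10, 6) = (12) + (-300) + (180) + (-108) = -216.
Reducing mod 11: -216 ≡ 4 (mod 11).
Since F(a, b, c) ≡ 4 ≠ 0 (mod 11), P does NOT lie on the curve.


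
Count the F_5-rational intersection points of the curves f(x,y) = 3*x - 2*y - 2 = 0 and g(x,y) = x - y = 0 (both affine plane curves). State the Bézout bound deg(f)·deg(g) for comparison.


Common zeros: {(2, 2)}; count = 1; Bézout bound = 1.

deg(f) = 1, deg(g) = 1, so Bézout bound = 1.
Scan x ∈ F_5. For each x, list the y ∈ F_5 with f(x, y) ≡ 0 and those with g(x, y) ≡ 0 (mod 5); the common zeros in that column are the intersection.
  x = 0: f ≡ 0 at y ∈ {4}; g ≡ 0 at y ∈ {0}; common: ∅.
  x = 1: f ≡ 0 at y ∈ {3}; g ≡ 0 at y ∈ {1}; common: ∅.
  x = 2: f ≡ 0 at y ∈ {2}; g ≡ 0 at y ∈ {2}; common: {2}.
  x = 3: f ≡ 0 at y ∈ {1}; g ≡ 0 at y ∈ {3}; common: ∅.
  x = 4: f ≡ 0 at y ∈ {0}; g ≡ 0 at y ∈ {4}; common: ∅.
Collecting: common zeros = {(2, 2)}, so the count is 1.
Comparison with the Bézout bound: 1 ≤ 1 = deg(f)·deg(g), as expected for curves with no common component (the bound is attained).


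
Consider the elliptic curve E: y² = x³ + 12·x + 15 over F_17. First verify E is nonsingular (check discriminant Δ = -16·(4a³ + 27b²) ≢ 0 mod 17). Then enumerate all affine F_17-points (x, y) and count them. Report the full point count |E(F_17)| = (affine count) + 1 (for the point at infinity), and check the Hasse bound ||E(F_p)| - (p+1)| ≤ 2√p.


Affine points = {(0, 7), (0, 10), (2, 8), (2, 9), (4, 5), (4, 12), (5, 8), (5, 9), (7, 0), (9, 6), (9, 11), (10, 8), (10, 9), (11, 4), (11, 13), (12, 0), (15, 0), (16, 6), (16, 11)}; affine count = 19; |E(F_17)| = 20.

Discriminant check: Δ ∝ 4a³ + 27b² = 4·12³ + 27·15² = 4·1728 + 27·225 ≡ 16 (mod 17). Nonzero ⇒ E is nonsingular.
For each x ∈ F_17, compute rhs = x³ + 12·x + 15 mod 17, then count y ∈ F_17 with y² ≡ rhs.
  x = 0: rhs = 15, matching y values: 7, 10 (2 points).
  x = 1: rhs = 11, matching y values: none (0 points).
  x = 2: rhs = 13, matching y values: 8, 9 (2 points).
  x = 3: rhs = 10, matching y values: none (0 points).
  x = 4: rhs = 8, matching y values: 5, 12 (2 points).
  x = 5: rhs = 13, matching y values: 8, 9 (2 points).
  x = 6: rhs = 14, matching y values: none (0 points).
  x = 7: rhs = 0, matching y values: 0 (1 points).
  x = 8: rhs = 11, matching y values: none (0 points).
  x = 9: rhs = 2, matching y values: 6, 11 (2 points).
  x = 10: rhs = 13, matching y values: 8, 9 (2 points).
  x = 11: rhs = 16, matching y values: 4, 13 (2 points).
  x = 12: rhs = 0, matching y values: 0 (1 points).
  x = 13: rhs = 5, matching y values: none (0 points).
  x = 14: rhs = 3, matching y values: none (0 points).
  x = 15: rhs = 0, matching y values: 0 (1 points).
  x = 16: rhs = 2, matching y values: 6, 11 (2 points).
Total affine count: 19.
Full point count |E(F_17)| = 19 + 1 = 20.
Hasse bound: |20 − (17+1)| = |2| = 2 ≤ 2√17 ≈ 8.2462 ✓.


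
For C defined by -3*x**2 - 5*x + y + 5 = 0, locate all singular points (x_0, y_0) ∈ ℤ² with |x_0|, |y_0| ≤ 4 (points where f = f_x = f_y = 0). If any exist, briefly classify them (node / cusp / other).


No singular points in the scanned grid; C is smooth there.

Compute partial derivatives:
  f_x = -6*x - 5.
  f_y = 1.
f_y = 1 is a nonzero constant, so f_y never vanishes: no point (x, y) can satisfy f = f_x = f_y = 0. In particular no (x, y) ∈ {−4, ..., 4}² is singular; the curve is smooth.


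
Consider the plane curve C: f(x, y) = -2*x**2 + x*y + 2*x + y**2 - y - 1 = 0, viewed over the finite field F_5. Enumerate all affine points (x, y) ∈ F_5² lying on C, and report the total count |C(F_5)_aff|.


Affine F_5-points: {(0, 3), (1, 1), (1, 4), (2, 0), (2, 4), (3, 1), (3, 2), (4, 0), (4, 2)}; count = 9.

For each of the 25 pairs (x, y) ∈ F_5², evaluate f(x, y) mod 5. Record the zeros.
  x = 0: [0↦4, 1↦4, 2↦1, 3↦0, 4↦1]  zeros at y ∈ {3}
  x = 1: [0↦4, 1↦0, 2↦3, 3↦3, 4↦0]  zeros at y ∈ {1, 4}
  x = 2: [0↦0, 1↦2, 2↦1, 3↦2, 4↦0]  zeros at y ∈ {0, 4}
  x = 3: [0↦2, 1↦0, 2↦0, 3↦2, 4↦1]  zeros at y ∈ {1, 2}
  x = 4: [0↦0, 1↦4, 2↦0, 3↦3, 4↦3]  zeros at y ∈ {0, 2}
Collecting zeros: affine points = {(0, 3), (1, 1), (1, 4), (2, 0), (2, 4), (3, 1), (3, 2), (4, 0), (4, 2)}.
Total count |C(F_5)_aff| = 9.


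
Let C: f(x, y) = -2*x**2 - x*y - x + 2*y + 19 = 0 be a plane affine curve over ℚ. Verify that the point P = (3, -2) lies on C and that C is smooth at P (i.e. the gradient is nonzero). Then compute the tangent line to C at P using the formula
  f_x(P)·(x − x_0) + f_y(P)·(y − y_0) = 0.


Tangent line at P: -11*x - y + 31 = 0.

Step 1: f(3, -2) = 0, so P lies on C.
Step 2: partial derivatives
  f_x(x, y) = -4*x - y - 1, f_y(x, y) = 2 - x.
  f_x(P) = -11, f_y(P) = -1 (gradient nonzero, so P is smooth).
Step 3: tangent line at P: -11·(x − 3) + -1·(y − -2) = 0.
Expanding: -11*x - y + 31 = 0.


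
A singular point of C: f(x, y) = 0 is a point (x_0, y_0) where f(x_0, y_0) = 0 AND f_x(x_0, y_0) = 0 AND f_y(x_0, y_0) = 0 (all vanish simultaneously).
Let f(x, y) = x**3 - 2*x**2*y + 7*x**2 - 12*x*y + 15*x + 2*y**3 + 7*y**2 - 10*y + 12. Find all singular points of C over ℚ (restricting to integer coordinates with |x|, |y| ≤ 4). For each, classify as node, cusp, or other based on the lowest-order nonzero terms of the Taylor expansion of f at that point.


Singular points: {(-3, -1)}; classification: cusp.

Compute partial derivatives:
  f_x = 3*x**2 - 4*x*y + 14*x - 12*y + 15.
  f_y = -2*x**2 - 12*x + 6*y**2 + 14*y - 10.
Scan x_0 ∈ {−4, ..., 4}. For each x_0, f_y(x_0, y) is a polynomial in y; find its integer roots y ∈ {−4, ..., 4}, then test f_x and f at those candidates.
  x = -4: f_y(-4, y) = 6*y**2 + 14*y + 6; no integer root y with |y| ≤ 4.
  x = -3: f_y(-3, y) = 6*y**2 + 14*y + 8; vanishes at y ∈ {-1}. (-3, -1): f_x = 0, f = 0 — SINGULAR.
  x = -2: f_y(-2, y) = 6*y**2 + 14*y + 6; no integer root y with |y| ≤ 4.
  x = -1: f_y(-1, y) = 6*y**2 + 14*y; vanishes at y ∈ {0}. (-1, 0): f_x = 4 ≠ 0.
  x = 0: f_y(0, y) = 6*y**2 + 14*y - 10; no integer root y with |y| ≤ 4.
  x = 1: f_y(1, y) = 6*y**2 + 14*y - 24; no integer root y with |y| ≤ 4.
  x = 2: f_y(2, y) = 6*y**2 + 14*y - 42; no integer root y with |y| ≤ 4.
  x = 3: f_y(3, y) = 6*y**2 + 14*y - 64; no integer root y with |y| ≤ 4.
  x = 4: f_y(4, y) = 6*y**2 + 14*y - 90; no integer root y with |y| ≤ 4.
Only singular point on the grid: (-3, -1).
Classify: substitute x = -3 + u, y = -1 + v and expand: f = u**3 - 2*u**2*v + 2*v**3 + v**2.
No constant or linear terms (consistent with a singular point). Quadratic part: v**2. Cubic part: u**3 - 2*u**2*v + 2*v**3.
The quadratic part v**2 is a perfect square, so there is a single (double) tangent line v = 0, i.e. y = -1. Restricting the cubic part to that line (v = 0) leaves u**3 ≠ 0, so f is not divisible by v and the branch is v² ≈ -u**3 to lowest order — this is a cusp.
Classification: cusp.


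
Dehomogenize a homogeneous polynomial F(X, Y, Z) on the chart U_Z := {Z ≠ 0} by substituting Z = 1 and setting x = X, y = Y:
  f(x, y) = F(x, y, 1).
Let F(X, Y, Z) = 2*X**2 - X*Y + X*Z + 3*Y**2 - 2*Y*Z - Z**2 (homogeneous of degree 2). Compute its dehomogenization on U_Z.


f(x, y) = 2*x**2 - x*y + x + 3*y**2 - 2*y - 1

On U_Z we set Z = 1. Each monomial c·X^i·Y^j·Z^k in F becomes c·x^i·y^j·1^k = c·x^i·y^j.
Substituting Z = 1: F(X, Y, 1) = 2*x**2 - x*y + x + 3*y**2 - 2*y - 1.
Note: deg(f) ≤ deg(F) = 2; strict inequality happens when F is divisible by Z (lost terms).


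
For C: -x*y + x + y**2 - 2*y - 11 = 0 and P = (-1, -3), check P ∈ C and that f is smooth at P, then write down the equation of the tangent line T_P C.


Tangent line at P: 4*x - 7*y - 17 = 0.

Step 1: f(-1, -3) = 0, so P lies on C.
Step 2: partial derivatives
  f_x(x, y) = 1 - y, f_y(x, y) = -x + 2*y - 2.
  f_x(P) = 4, f_y(P) = -7 (gradient nonzero, so P is smooth).
Step 3: tangent line at P: 4·(x − -1) + -7·(y − -3) = 0.
Expanding: 4*x - 7*y - 17 = 0.


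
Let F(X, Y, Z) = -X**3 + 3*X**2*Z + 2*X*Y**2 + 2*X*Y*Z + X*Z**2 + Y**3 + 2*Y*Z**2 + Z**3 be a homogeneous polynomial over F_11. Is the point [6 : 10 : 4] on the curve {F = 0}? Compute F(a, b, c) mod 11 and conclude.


F(6,10,4) ≡ 10 (mod 11); P is NOT on the curve.

Evaluate F(6, 10, 4) term-by-term (mod 11).
  -X**3 ↦ -1·216·1·1 = -216
  3*X**2*Z ↦ 3·36·1·4 = 432
  2*X*Y**2 ↦ 2·6·100·1 = 1200
  2*X*Y*Z ↦ 2·6·10·4 = 480
  X*Z**2 ↦ 1·6·1·16 = 96
  Y**3 ↦ 1·1·1000·1 = 1000
  2*Y*Z**2 ↦ 2·1·10·16 = 320
  Z**3 ↦ 1·1·1·64 = 64
Sum: F(6, 10, 4) = (-216) + (432) + (1200) + (480) + (96) + (1000) + (320) + (64) = 3376.
Reducing mod 11: 3376 ≡ 10 (mod 11).
Since F(a, b, c) ≡ 10 ≠ 0 (mod 11), P does NOT lie on the curve.


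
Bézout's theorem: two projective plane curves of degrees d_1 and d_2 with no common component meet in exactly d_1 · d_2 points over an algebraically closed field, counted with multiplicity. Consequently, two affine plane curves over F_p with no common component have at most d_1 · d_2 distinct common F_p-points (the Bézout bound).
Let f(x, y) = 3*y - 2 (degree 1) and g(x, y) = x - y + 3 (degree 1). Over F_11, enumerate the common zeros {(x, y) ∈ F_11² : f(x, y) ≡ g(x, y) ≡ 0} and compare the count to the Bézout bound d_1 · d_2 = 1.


Common zeros: {(5, 8)}; count = 1; Bézout bound = 1.

deg(f) = 1, deg(g) = 1, so Bézout bound = 1.
Scan x ∈ F_11. For each x, list the y ∈ F_11 with f(x, y) ≡ 0 and those with g(x, y) ≡ 0 (mod 11); the common zeros in that column are the intersection.
  x = 0: f ≡ 0 at y ∈ {8}; g ≡ 0 at y ∈ {3}; common: ∅.
  x = 1: f ≡ 0 at y ∈ {8}; g ≡ 0 at y ∈ {4}; common: ∅.
  x = 2: f ≡ 0 at y ∈ {8}; g ≡ 0 at y ∈ {5}; common: ∅.
  x = 3: f ≡ 0 at y ∈ {8}; g ≡ 0 at y ∈ {6}; common: ∅.
  x = 4: f ≡ 0 at y ∈ {8}; g ≡ 0 at y ∈ {7}; common: ∅.
  x = 5: f ≡ 0 at y ∈ {8}; g ≡ 0 at y ∈ {8}; common: {8}.
  x = 6: f ≡ 0 at y ∈ {8}; g ≡ 0 at y ∈ {9}; common: ∅.
  x = 7: f ≡ 0 at y ∈ {8}; g ≡ 0 at y ∈ {10}; common: ∅.
  x = 8: f ≡ 0 at y ∈ {8}; g ≡ 0 at y ∈ {0}; common: ∅.
  x = 9: f ≡ 0 at y ∈ {8}; g ≡ 0 at y ∈ {1}; common: ∅.
  x = 10: f ≡ 0 at y ∈ {8}; g ≡ 0 at y ∈ {2}; common: ∅.
Collecting: common zeros = {(5, 8)}, so the count is 1.
Comparison with the Bézout bound: 1 ≤ 1 = deg(f)·deg(g), as expected for curves with no common component (the bound is attained).


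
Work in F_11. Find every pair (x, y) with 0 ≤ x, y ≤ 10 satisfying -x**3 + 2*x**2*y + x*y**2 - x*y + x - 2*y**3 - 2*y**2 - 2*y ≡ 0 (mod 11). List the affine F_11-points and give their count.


Affine F_11-points: {(0, 0), (1, 0), (1, 2), (1, 3), (3, 8), (4, 6), (4, 8), (4, 9), (7, 2), (7, 7), (7, 10), (9, 4), (9, 8), (10, 0)}; count = 14.

For each of the 121 pairs (x, y) ∈ F_11², evaluate f(x, y) mod 11. Record the zeros.
  x = 0: [0↦0, 1↦5, 2↦5, 3↦10, 4↦8, 5↦9, 6↦1, 7↦5, 8↦9, 9↦1, 10↦2]  zeros at y ∈ {0}
  x = 1: [0↦0, 1↦7, 2↦0, 3↦0, 4↦6, 5↦6, 6↦10, 7↦6, 8↦4, 9↦3, 10↦2]  zeros at y ∈ {0, 2, 3}
  x = 2: [0↦5, 1↦7, 2↦8, 3↦7, 4↦3, 5↦6, 6↦4, 7↦7, 8↦3, 9↦2, 10↦3]  zeros at y ∈ ∅
  x = 3: [0↦9, 1↦10, 2↦1, 3↦3, 4↦4, 5↦3, 6↦10, 7↦2, 8↦0, 9↦3, 10↦10]  zeros at y ∈ {8}
  x = 4: [0↦6, 1↦10, 2↦6, 3↦4, 4↦3, 5↦2, 6↦0, 7↦7, 8↦0, 9↦0, 10↦6]  zeros at y ∈ {6, 8, 9}
  x = 5: [0↦1, 1↦1, 2↦6, 3↦4, 4↦5, 5↦8, 6↦1, 7↦5, 8↦8, 9↦9, 10↦7]  zeros at y ∈ ∅
  x = 6: [0↦10, 1↦10, 2↦6, 3↦8, 4↦4, 5↦4, 6↦7, 7↦1, 8↦7, 9↦2, 10↦7]  zeros at y ∈ ∅
  x = 7: [0↦5, 1↦9, 2↦0, 3↦10, 4↦5, 5↦6, 6↦1, 7↦0, 8↦2, 9↦6, 10↦0]  zeros at y ∈ {2, 7, 10}
  x = 8: [0↦2, 1↦3, 2↦4, 3↦4, 4↦2, 5↦8, 6↦10, 7↦7, 8↦9, 9↦4, 10↦2]  zeros at y ∈ ∅
  x = 9: [0↦6, 1↦8, 2↦1, 3↦6, 4↦0, 5↦4, 6↦6, 7↦5, 8↦0, 9↦1, 10↦7]  zeros at y ∈ {4, 8}
  x = 10: [0↦0, 1↦7, 2↦7, 3↦10, 4↦4, 5↦10, 6↦5, 7↦10, 8↦2, 9↦2, 10↦9]  zeros at y ∈ {0}
Collecting zeros: affine points = {(0, 0), (1, 0), (1, 2), (1, 3), (3, 8), (4, 6), (4, 8), (4, 9), (7, 2), (7, 7), (7, 10), (9, 4), (9, 8), (10, 0)}.
Total count |C(F_11)_aff| = 14.


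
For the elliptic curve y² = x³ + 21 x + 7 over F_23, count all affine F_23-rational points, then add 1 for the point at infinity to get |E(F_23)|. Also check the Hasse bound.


Affine points = {(1, 11), (1, 12), (6, 2), (6, 21), (12, 3), (12, 20), (13, 4), (13, 19), (14, 3), (14, 20), (16, 0), (20, 3), (20, 20), (21, 7), (21, 16), (22, 10), (22, 13)}; affine count = 17; |E(F_23)| = 18.

Discriminant check: Δ ∝ 4a³ + 27b² = 4·21³ + 27·7² = 4·9261 + 27·49 ≡ 3 (mod 23). Nonzero ⇒ E is nonsingular.
For each x ∈ F_23, compute rhs = x³ + 21·x + 7 mod 23, then count y ∈ F_23 with y² ≡ rhs.
  x = 0: rhs = 7, matching y values: none (0 points).
  x = 1: rhs = 6, matching y values: 11, 12 (2 points).
  x = 2: rhs = 11, matching y values: none (0 points).
  x = 3: rhs = 5, matching y values: none (0 points).
  x = 4: rhs = 17, matching y values: none (0 points).
  x = 5: rhs = 7, matching y values: none (0 points).
  x = 6: rhs = 4, matching y values: 2, 21 (2 points).
  x = 7: rhs = 14, matching y values: none (0 points).
  x = 8: rhs = 20, matching y values: none (0 points).
  x = 9: rhs = 5, matching y values: none (0 points).
  x = 10: rhs = 21, matching y values: none (0 points).
  x = 11: rhs = 5, matching y values: none (0 points).
  x = 12: rhs = 9, matching y values: 3, 20 (2 points).
  x = 13: rhs = 16, matching y values: 4, 19 (2 points).
  x = 14: rhs = 9, matching y values: 3, 20 (2 points).
  x = 15: rhs = 17, matching y values: none (0 points).
  x = 16: rhs = 0, matching y values: 0 (1 points).
  x = 17: rhs = 10, matching y values: none (0 points).
  x = 18: rhs = 7, matching y values: none (0 points).
  x = 19: rhs = 20, matching y values: none (0 points).
  x = 20: rhs = 9, matching y values: 3, 20 (2 points).
  x = 21: rhs = 3, matching y values: 7, 16 (2 points).
  x = 22: rhs = 8, matching y values: 10, 13 (2 points).
Total affine count: 17.
Full point count |E(F_23)| = 17 + 1 = 18.
Hasse bound: |18 − (23+1)| = |-6| = 6 ≤ 2√23 ≈ 9.5917 ✓.


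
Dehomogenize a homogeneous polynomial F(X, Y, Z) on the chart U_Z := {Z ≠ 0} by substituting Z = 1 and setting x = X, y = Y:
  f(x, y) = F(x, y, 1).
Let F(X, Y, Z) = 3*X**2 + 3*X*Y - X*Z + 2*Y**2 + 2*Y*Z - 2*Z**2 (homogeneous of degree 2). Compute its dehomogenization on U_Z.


f(x, y) = 3*x**2 + 3*x*y - x + 2*y**2 + 2*y - 2

On U_Z we set Z = 1. Each monomial c·X^i·Y^j·Z^k in F becomes c·x^i·y^j·1^k = c·x^i·y^j.
Substituting Z = 1: F(X, Y, 1) = 3*x**2 + 3*x*y - x + 2*y**2 + 2*y - 2.
Note: deg(f) ≤ deg(F) = 2; strict inequality happens when F is divisible by Z (lost terms).


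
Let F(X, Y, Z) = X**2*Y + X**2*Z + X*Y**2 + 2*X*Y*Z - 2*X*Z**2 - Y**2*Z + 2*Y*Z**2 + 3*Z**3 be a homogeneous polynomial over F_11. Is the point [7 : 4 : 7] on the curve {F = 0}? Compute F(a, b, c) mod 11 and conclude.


F(7,4,7) ≡ 5 (mod 11); P is NOT on the curve.

Evaluate F(7, 4, 7) term-by-term (mod 11).
  X**2*Y ↦ 1·49·4·1 = 196
  X**2*Z ↦ 1·49·1·7 = 343
  X*Y**2 ↦ 1·7·16·1 = 112
  2*X*Y*Z ↦ 2·7·4·7 = 392
  -2*X*Z**2 ↦ -2·7·1·49 = -686
  -Y**2*Z ↦ -1·1·16·7 = -112
  2*Y*Z**2 ↦ 2·1·4·49 = 392
  3*Z**3 ↦ 3·1·1·343 = 1029
Sum: F(7, 4, 7) = (196) + (343) + (112) + (392) + (-686) + (-112) + (392) + (1029) = 1666.
Reducing mod 11: 1666 ≡ 5 (mod 11).
Since F(a, b, c) ≡ 5 ≠ 0 (mod 11), P does NOT lie on the curve.


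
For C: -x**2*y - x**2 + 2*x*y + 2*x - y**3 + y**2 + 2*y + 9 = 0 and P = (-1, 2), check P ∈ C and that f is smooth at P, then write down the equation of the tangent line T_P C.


Tangent line at P: 12*x - 9*y + 30 = 0.

Step 1: f(-1, 2) = 0, so P lies on C.
Step 2: partial derivatives
  f_x(x, y) = -2*x*y - 2*x + 2*y + 2, f_y(x, y) = -x**2 + 2*x - 3*y**2 + 2*y + 2.
  f_x(P) = 12, f_y(P) = -9 (gradient nonzero, so P is smooth).
Step 3: tangent line at P: 12·(x − -1) + -9·(y − 2) = 0.
Expanding: 12*x - 9*y + 30 = 0.


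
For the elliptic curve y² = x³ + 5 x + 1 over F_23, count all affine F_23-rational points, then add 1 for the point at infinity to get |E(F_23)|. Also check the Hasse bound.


Affine points = {(0, 1), (0, 22), (4, 4), (4, 19), (5, 6), (5, 17), (8, 1), (8, 22), (9, 4), (9, 19), (10, 4), (10, 19), (12, 8), (12, 15), (13, 3), (13, 20), (14, 3), (14, 20), (15, 1), (15, 22), (17, 10), (17, 13), (18, 9), (18, 14), (19, 3), (19, 20), (21, 11), (21, 12), (22, 8), (22, 15)}; affine count = 30; |E(F_23)| = 31.

Discriminant check: Δ ∝ 4a³ + 27b² = 4·5³ + 27·1² = 4·125 + 27·1 ≡ 21 (mod 23). Nonzero ⇒ E is nonsingular.
For each x ∈ F_23, compute rhs = x³ + 5·x + 1 mod 23, then count y ∈ F_23 with y² ≡ rhs.
  x = 0: rhs = 1, matching y values: 1, 22 (2 points).
  x = 1: rhs = 7, matching y values: none (0 points).
  x = 2: rhs = 19, matching y values: none (0 points).
  x = 3: rhs = 20, matching y values: none (0 points).
  x = 4: rhs = 16, matching y values: 4, 19 (2 points).
  x = 5: rhs = 13, matching y values: 6, 17 (2 points).
  x = 6: rhs = 17, matching y values: none (0 points).
  x = 7: rhs = 11, matching y values: none (0 points).
  x = 8: rhs = 1, matching y values: 1, 22 (2 points).
  x = 9: rhs = 16, matching y values: 4, 19 (2 points).
  x = 10: rhs = 16, matching y values: 4, 19 (2 points).
  x = 11: rhs = 7, matching y values: none (0 points).
  x = 12: rhs = 18, matching y values: 8, 15 (2 points).
  x = 13: rhs = 9, matching y values: 3, 20 (2 points).
  x = 14: rhs = 9, matching y values: 3, 20 (2 points).
  x = 15: rhs = 1, matching y values: 1, 22 (2 points).
  x = 16: rhs = 14, matching y values: none (0 points).
  x = 17: rhs = 8, matching y values: 10, 13 (2 points).
  x = 18: rhs = 12, matching y values: 9, 14 (2 points).
  x = 19: rhs = 9, matching y values: 3, 20 (2 points).
  x = 20: rhs = 5, matching y values: none (0 points).
  x = 21: rhs = 6, matching y values: 11, 12 (2 points).
  x = 22: rhs = 18, matching y values: 8, 15 (2 points).
Total affine count: 30.
Full point count |E(F_23)| = 30 + 1 = 31.
Hasse bound: |31 − (23+1)| = |7| = 7 ≤ 2√23 ≈ 9.5917 ✓.


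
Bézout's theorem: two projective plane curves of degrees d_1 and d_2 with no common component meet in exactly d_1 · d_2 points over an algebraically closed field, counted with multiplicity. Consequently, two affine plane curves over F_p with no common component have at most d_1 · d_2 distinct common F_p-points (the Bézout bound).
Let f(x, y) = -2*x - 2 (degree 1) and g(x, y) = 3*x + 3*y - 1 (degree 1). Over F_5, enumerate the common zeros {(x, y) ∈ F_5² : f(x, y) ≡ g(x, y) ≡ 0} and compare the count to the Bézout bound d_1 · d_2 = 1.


Common zeros: {(4, 3)}; count = 1; Bézout bound = 1.

deg(f) = 1, deg(g) = 1, so Bézout bound = 1.
Scan x ∈ F_5. For each x, list the y ∈ F_5 with f(x, y) ≡ 0 and those with g(x, y) ≡ 0 (mod 5); the common zeros in that column are the intersection.
  x = 0: f ≡ 0 at y ∈ ∅; g ≡ 0 at y ∈ {2}; common: ∅.
  x = 1: f ≡ 0 at y ∈ ∅; g ≡ 0 at y ∈ {1}; common: ∅.
  x = 2: f ≡ 0 at y ∈ ∅; g ≡ 0 at y ∈ {0}; common: ∅.
  x = 3: f ≡ 0 at y ∈ ∅; g ≡ 0 at y ∈ {4}; common: ∅.
  x = 4: f ≡ 0 at y ∈ {0, 1, 2, 3, 4}; g ≡ 0 at y ∈ {3}; common: {3}.
Collecting: common zeros = {(4, 3)}, so the count is 1.
Comparison with the Bézout bound: 1 ≤ 1 = deg(f)·deg(g), as expected for curves with no common component (the bound is attained).


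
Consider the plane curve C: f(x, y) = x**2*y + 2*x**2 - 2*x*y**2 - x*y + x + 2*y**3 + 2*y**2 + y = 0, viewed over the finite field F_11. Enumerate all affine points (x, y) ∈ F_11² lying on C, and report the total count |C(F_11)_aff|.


Affine F_11-points: {(0, 0), (1, 10), (2, 3), (4, 6), (5, 0), (7, 6), (9, 9), (10, 10)}; count = 8.

For each of the 121 pairs (x, y) ∈ F_11², evaluate f(x, y) mod 11. Record the zeros.
  x = 0: [0↦0, 1↦5, 2↦4, 3↦9, 4↦10, 5↦8, 6↦4, 7↦10, 8↦5, 9↦1, 10↦10]  zeros at y ∈ {0}
  x = 1: [0↦3, 1↦6, 2↦10, 3↦5, 4↦3, 5↦5, 6↦1, 7↦3, 8↦1, 9↦7, 10↦0]  zeros at y ∈ {10}
  x = 2: [0↦10, 1↦2, 2↦2, 3↦0, 4↦8, 5↦5, 6↦3, 7↦3, 8↦6, 9↦2, 10↦3]  zeros at y ∈ {3}
  x = 3: [0↦10, 1↦4, 2↦2, 3↦5, 4↦3, 5↦8, 6↦10, 7↦10, 8↦9, 9↦8, 10↦8]  zeros at y ∈ ∅
  x = 4: [0↦3, 1↦1, 2↦10, 3↦9, 4↦10, 5↦3, 6↦0, 7↦2, 8↦10, 9↦3, 10↦4]  zeros at y ∈ {6}
  x = 5: [0↦0, 1↦4, 2↦4, 3↦1, 4↦7, 5↦1, 6↦6, 7↦1, 8↦9, 9↦9, 10↦2]  zeros at y ∈ {0}
  x = 6: [0↦1, 1↦2, 2↦6, 3↦3, 4↦5, 5↦2, 6↦6, 7↦7, 8↦6, 9↦4, 10↦2]  zeros at y ∈ ∅
  x = 7: [0↦6, 1↦6, 2↦5, 3↦4, 4↦4, 5↦6, 6↦0, 7↦9, 8↦1, 9↦10, 10↦4]  zeros at y ∈ {6}
  x = 8: [0↦4, 1↦5, 2↦1, 3↦4, 4↦4, 5↦2, 6↦10, 7↦7, 8↦5, 9↦5, 10↦8]  zeros at y ∈ ∅
  x = 9: [0↦6, 1↦10, 2↦5, 3↦3, 4↦5, 5↦1, 6↦3, 7↦1, 8↦7, 9↦0, 10↦3]  zeros at y ∈ {9}
  x = 10: [0↦1, 1↦10, 2↦6, 3↦1, 4↦7, 5↦3, 6↦1, 7↦2, 8↦7, 9↦6, 10↦0]  zeros at y ∈ {10}
Collecting zeros: affine points = {(0, 0), (1, 10), (2, 3), (4, 6), (5, 0), (7, 6), (9, 9), (10, 10)}.
Total count |C(F_11)_aff| = 8.
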